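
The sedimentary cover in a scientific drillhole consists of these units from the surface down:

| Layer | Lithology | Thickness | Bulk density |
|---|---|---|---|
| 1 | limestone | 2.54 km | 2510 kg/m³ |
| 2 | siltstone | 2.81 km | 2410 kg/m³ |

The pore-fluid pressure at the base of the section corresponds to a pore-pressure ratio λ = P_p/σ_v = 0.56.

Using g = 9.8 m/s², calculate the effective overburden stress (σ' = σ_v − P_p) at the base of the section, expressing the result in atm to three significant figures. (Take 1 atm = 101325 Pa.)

560 atm

Overburden (lithostatic) stress σ_v:
limestone: 2510 kg/m³ × 9.8 m/s² × 2540 m = 6.248×10^7 Pa = 62.48 MPa
siltstone: 2410 kg/m³ × 9.8 m/s² × 2810 m = 6.637×10^7 Pa = 66.37 MPa
Total = 62.48 + 66.37 = 128.85 MPa
Pore pressure P_p = λ·σ_v = 0.56 × 128.8 MPa = 72.15 MPa
Effective stress σ' = σ_v − P_p = 128.8 − 72.15 = 56.692 MPa = 559.51 atm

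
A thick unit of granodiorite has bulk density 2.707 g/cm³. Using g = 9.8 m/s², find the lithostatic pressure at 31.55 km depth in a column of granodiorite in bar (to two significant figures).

granodiorite: 2707 kg/m³ × 9.8 m/s² × 31550 m = 8.370×10^8 Pa = 8370 bar

8400 bar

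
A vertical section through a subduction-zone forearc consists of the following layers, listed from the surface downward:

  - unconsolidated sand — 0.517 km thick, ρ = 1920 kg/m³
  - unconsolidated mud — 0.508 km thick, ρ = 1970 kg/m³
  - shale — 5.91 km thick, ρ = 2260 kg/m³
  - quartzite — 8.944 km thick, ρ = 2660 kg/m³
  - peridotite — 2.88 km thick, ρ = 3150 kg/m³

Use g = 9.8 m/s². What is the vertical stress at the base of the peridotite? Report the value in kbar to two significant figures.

unconsolidated sand: 1920 kg/m³ × 9.8 m/s² × 517 m = 9.728×10^6 Pa = 0.09728 kbar
unconsolidated mud: 1970 kg/m³ × 9.8 m/s² × 508 m = 9.807×10^6 Pa = 0.09807 kbar
shale: 2260 kg/m³ × 9.8 m/s² × 5910 m = 1.309×10^8 Pa = 1.309 kbar
quartzite: 2660 kg/m³ × 9.8 m/s² × 8944 m = 2.332×10^8 Pa = 2.332 kbar
peridotite: 3150 kg/m³ × 9.8 m/s² × 2880 m = 8.891×10^7 Pa = 0.8891 kbar
Total = 0.09728 + 0.09807 + 1.309 + 2.332 + 0.8891 = 4.7249 kbar

4.7 kbar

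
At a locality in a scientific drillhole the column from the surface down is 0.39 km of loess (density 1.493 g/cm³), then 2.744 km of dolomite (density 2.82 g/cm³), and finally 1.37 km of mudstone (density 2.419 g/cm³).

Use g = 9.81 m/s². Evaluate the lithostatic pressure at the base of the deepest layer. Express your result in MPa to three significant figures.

114 MPa

loess: 1493 kg/m³ × 9.81 m/s² × 390 m = 5.712×10^6 Pa = 5.712 MPa
dolomite: 2820 kg/m³ × 9.81 m/s² × 2744 m = 7.591×10^7 Pa = 75.91 MPa
mudstone: 2419 kg/m³ × 9.81 m/s² × 1370 m = 3.251×10^7 Pa = 32.51 MPa
Total = 5.712 + 75.91 + 32.51 = 114.13 MPa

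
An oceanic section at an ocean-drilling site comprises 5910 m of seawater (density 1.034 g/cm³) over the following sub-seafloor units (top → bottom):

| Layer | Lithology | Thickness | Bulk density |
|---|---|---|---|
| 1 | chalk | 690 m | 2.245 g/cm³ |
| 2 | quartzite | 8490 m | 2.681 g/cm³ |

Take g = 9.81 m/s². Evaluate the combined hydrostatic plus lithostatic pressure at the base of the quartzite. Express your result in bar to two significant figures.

3000 bar

seawater: 1034 kg/m³ × 9.81 m/s² × 5910 m = 5.995×10^7 Pa = 599.5 bar
chalk: 2245 kg/m³ × 9.81 m/s² × 690 m = 1.520×10^7 Pa = 152.0 bar
quartzite: 2681 kg/m³ × 9.81 m/s² × 8490 m = 2.233×10^8 Pa = 2233 bar
Total = 599.5 + 152.0 + 2233 = 2984.4 bar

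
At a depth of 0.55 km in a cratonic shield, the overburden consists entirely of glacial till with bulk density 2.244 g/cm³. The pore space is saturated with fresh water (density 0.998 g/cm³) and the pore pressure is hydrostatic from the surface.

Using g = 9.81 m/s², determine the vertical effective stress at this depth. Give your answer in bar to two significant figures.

Overburden (lithostatic) stress σ_v:
glacial till: 2244 kg/m³ × 9.81 m/s² × 550 m = 1.211×10^7 Pa = 12.11 MPa
Pore pressure P_p = 998 kg/m³ × 9.81 m/s² × 550 m = 5.385×10^6 Pa = 5.385 MPa
Effective stress σ' = σ_v − P_p = 12.11 − 5.385 = 6.7228 MPa = 67.228 bar

67 bar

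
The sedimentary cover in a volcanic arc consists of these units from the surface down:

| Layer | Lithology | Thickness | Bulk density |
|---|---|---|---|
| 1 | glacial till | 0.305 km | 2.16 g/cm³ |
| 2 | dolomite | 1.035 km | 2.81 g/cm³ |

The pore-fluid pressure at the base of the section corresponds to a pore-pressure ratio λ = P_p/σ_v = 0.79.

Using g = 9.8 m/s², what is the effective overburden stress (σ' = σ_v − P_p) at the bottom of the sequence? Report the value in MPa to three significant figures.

7.34 MPa

Overburden (lithostatic) stress σ_v:
glacial till: 2160 kg/m³ × 9.8 m/s² × 305 m = 6.456×10^6 Pa = 6.456 MPa
dolomite: 2810 kg/m³ × 9.8 m/s² × 1035 m = 2.850×10^7 Pa = 28.50 MPa
Total = 6.456 + 28.50 = 34.958 MPa
Pore pressure P_p = λ·σ_v = 0.79 × 34.96 MPa = 27.62 MPa
Effective stress σ' = σ_v − P_p = 34.96 − 27.62 = 7.3412 MPa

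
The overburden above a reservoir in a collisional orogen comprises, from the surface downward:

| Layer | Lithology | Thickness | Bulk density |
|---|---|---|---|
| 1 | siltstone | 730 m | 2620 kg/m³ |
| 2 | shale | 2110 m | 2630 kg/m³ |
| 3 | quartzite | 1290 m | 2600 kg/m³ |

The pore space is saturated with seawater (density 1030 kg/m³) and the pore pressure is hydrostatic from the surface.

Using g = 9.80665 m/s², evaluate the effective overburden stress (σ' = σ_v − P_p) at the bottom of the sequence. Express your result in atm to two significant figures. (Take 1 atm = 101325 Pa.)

640 atm

Overburden (lithostatic) stress σ_v:
siltstone: 2620 kg/m³ × 9.80665 m/s² × 730 m = 1.876×10^7 Pa = 18.76 MPa
shale: 2630 kg/m³ × 9.80665 m/s² × 2110 m = 5.442×10^7 Pa = 54.42 MPa
quartzite: 2600 kg/m³ × 9.80665 m/s² × 1290 m = 3.289×10^7 Pa = 32.89 MPa
Total = 18.76 + 54.42 + 32.89 = 106.07 MPa
Pore pressure P_p = 1030 kg/m³ × 9.80665 m/s² × 4130 m = 4.172×10^7 Pa = 41.72 MPa
Effective stress σ' = σ_v − P_p = 106.1 − 41.72 = 64.351 MPa = 635.10 atm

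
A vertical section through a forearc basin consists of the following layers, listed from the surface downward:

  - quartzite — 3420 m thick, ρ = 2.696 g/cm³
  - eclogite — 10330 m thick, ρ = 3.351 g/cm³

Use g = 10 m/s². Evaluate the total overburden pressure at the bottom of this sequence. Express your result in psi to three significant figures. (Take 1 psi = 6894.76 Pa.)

quartzite: 2696 kg/m³ × 10 m/s² × 3420 m = 9.220×10^7 Pa = 13373 psi
eclogite: 3351 kg/m³ × 10 m/s² × 10330 m = 3.462×10^8 Pa = 50206 psi
Total = 13373 + 50206 = 63579 psi

63600 psi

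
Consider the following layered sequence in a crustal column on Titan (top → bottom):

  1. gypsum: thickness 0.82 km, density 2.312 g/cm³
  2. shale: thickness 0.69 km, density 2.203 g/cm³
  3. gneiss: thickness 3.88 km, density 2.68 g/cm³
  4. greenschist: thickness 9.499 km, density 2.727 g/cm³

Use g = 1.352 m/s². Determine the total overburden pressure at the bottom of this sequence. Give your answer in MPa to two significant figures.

gypsum: 2312 kg/m³ × 1.352 m/s² × 820 m = 2.563×10^6 Pa = 2.563 MPa
shale: 2203 kg/m³ × 1.352 m/s² × 690 m = 2.055×10^6 Pa = 2.055 MPa
gneiss: 2680 kg/m³ × 1.352 m/s² × 3880 m = 1.406×10^7 Pa = 14.06 MPa
greenschist: 2727 kg/m³ × 1.352 m/s² × 9499 m = 3.502×10^7 Pa = 35.02 MPa
Total = 2.563 + 2.055 + 14.06 + 35.02 = 53.699 MPa

54 MPa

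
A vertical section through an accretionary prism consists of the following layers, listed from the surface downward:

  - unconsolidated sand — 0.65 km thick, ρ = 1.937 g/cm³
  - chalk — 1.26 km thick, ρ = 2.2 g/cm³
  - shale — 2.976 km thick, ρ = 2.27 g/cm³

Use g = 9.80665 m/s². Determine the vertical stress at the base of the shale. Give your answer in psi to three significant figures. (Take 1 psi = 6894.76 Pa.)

unconsolidated sand: 1937 kg/m³ × 9.80665 m/s² × 650 m = 1.235×10^7 Pa = 1791 psi
chalk: 2200 kg/m³ × 9.80665 m/s² × 1260 m = 2.718×10^7 Pa = 3943 psi
shale: 2270 kg/m³ × 9.80665 m/s² × 2976 m = 6.625×10^7 Pa = 9609 psi
Total = 1791 + 3943 + 9609 = 15342 psi

15300 psi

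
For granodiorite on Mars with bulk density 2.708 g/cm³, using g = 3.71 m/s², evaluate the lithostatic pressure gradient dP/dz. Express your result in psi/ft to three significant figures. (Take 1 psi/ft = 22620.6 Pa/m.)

0.444 psi/ft

dP/dz = ρg = 2708 kg/m³ × 3.71 m/s² = 10047 Pa/m
= 10047 Pa/m × (1 psi/ft / 22621 Pa/m) = 0.44414 psi/ft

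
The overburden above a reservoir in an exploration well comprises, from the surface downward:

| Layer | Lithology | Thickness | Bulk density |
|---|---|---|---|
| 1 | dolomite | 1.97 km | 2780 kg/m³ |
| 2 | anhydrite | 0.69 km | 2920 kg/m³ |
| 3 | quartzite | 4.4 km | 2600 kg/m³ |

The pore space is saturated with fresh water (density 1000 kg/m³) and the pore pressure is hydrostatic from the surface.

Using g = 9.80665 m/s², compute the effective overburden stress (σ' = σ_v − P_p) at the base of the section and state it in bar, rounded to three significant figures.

1160 bar

Overburden (lithostatic) stress σ_v:
dolomite: 2780 kg/m³ × 9.80665 m/s² × 1970 m = 5.371×10^7 Pa = 53.71 MPa
anhydrite: 2920 kg/m³ × 9.80665 m/s² × 690 m = 1.976×10^7 Pa = 19.76 MPa
quartzite: 2600 kg/m³ × 9.80665 m/s² × 4400 m = 1.122×10^8 Pa = 112.2 MPa
Total = 53.71 + 19.76 + 112.2 = 185.65 MPa
Pore pressure P_p = 1000 kg/m³ × 9.80665 m/s² × 7060 m = 6.923×10^7 Pa = 69.23 MPa
Effective stress σ' = σ_v − P_p = 185.7 − 69.23 = 116.42 MPa = 1164.2 bar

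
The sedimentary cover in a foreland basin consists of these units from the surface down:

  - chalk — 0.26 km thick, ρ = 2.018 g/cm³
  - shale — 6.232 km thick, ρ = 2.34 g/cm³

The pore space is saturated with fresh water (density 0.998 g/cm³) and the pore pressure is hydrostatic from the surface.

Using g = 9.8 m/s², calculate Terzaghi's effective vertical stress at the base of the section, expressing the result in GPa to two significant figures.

0.085 GPa

Overburden (lithostatic) stress σ_v:
chalk: 2018 kg/m³ × 9.8 m/s² × 260 m = 5.142×10^6 Pa = 5.142 MPa
shale: 2340 kg/m³ × 9.8 m/s² × 6232 m = 1.429×10^8 Pa = 142.9 MPa
Total = 5.142 + 142.9 = 148.05 MPa
Pore pressure P_p = 998 kg/m³ × 9.8 m/s² × 6492 m = 6.349×10^7 Pa = 63.49 MPa
Effective stress σ' = σ_v − P_p = 148.1 − 63.49 = 84.560 MPa = 0.084560 GPa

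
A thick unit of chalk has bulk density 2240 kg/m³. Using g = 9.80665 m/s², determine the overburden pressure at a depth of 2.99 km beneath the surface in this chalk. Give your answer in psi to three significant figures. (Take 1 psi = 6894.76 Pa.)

chalk: 2240 kg/m³ × 9.80665 m/s² × 2990 m = 6.568×10^7 Pa = 9526 psi

9530 psi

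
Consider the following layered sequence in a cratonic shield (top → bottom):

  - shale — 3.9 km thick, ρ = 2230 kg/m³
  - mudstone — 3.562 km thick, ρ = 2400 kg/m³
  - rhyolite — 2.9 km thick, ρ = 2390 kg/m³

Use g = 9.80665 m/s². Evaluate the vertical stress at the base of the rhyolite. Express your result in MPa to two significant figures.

240 MPa

shale: 2230 kg/m³ × 9.80665 m/s² × 3900 m = 8.529×10^7 Pa = 85.29 MPa
mudstone: 2400 kg/m³ × 9.80665 m/s² × 3562 m = 8.384×10^7 Pa = 83.84 MPa
rhyolite: 2390 kg/m³ × 9.80665 m/s² × 2900 m = 6.797×10^7 Pa = 67.97 MPa
Total = 85.29 + 83.84 + 67.97 = 237.09 MPa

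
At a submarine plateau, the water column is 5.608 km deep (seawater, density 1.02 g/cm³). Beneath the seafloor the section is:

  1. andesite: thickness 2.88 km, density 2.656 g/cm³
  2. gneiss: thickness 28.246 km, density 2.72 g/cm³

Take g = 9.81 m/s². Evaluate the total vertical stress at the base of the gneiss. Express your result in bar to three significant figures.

seawater: 1020 kg/m³ × 9.81 m/s² × 5608 m = 5.611×10^7 Pa = 561.1 bar
andesite: 2656 kg/m³ × 9.81 m/s² × 2880 m = 7.504×10^7 Pa = 750.4 bar
gneiss: 2720 kg/m³ × 9.81 m/s² × 28246 m = 7.537×10^8 Pa = 7537 bar
Total = 561.1 + 750.4 + 7537 = 8848.5 bar

8850 bar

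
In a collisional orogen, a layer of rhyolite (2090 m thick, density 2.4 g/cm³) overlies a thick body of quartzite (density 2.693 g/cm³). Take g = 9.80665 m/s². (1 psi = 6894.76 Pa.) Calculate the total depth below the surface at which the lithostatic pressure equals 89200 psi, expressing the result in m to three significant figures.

23500 m

Pressure at base of upper layers: 2400×9.80665×2090 = 4.919×10^7 Pa = 7134 psi
Remaining pressure to be supplied by quartzite: 6.150×10^8 − 4.919×10^7 = 5.658×10^8 Pa
Additional depth in quartzite = 5.658×10^8 Pa / (2693 kg/m³ × 9.80665 m/s²) = 21425 m
Total depth = 2090 m + 21425 m = 23515 m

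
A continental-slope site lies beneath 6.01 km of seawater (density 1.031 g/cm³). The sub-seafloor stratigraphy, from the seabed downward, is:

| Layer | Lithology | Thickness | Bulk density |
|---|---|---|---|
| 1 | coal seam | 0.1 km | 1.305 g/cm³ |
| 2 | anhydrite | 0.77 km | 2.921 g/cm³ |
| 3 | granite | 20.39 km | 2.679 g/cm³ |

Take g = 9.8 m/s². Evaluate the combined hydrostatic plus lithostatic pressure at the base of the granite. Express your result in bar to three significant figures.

seawater: 1031 kg/m³ × 9.8 m/s² × 6010 m = 6.072×10^7 Pa = 607.2 bar
coal seam: 1305 kg/m³ × 9.8 m/s² × 100 m = 1.279×10^6 Pa = 12.79 bar
anhydrite: 2921 kg/m³ × 9.8 m/s² × 770 m = 2.204×10^7 Pa = 220.4 bar
granite: 2679 kg/m³ × 9.8 m/s² × 20390 m = 5.353×10^8 Pa = 5353 bar
Total = 607.2 + 12.79 + 220.4 + 5353 = 6193.7 bar

6190 bar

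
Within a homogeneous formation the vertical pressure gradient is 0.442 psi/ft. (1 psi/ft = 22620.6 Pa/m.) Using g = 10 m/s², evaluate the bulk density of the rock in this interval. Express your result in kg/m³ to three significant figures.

1000 kg/m³

ρ = (dP/dz)/g = 0.442 psi/ft / 10 m/s² = 9998.3 Pa/m / 10 m/s² = 999.83 kg/m³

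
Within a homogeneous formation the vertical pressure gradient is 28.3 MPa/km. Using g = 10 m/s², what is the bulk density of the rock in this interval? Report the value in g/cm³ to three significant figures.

ρ = (dP/dz)/g = 28.3 MPa/km / 10 m/s² = 28300 Pa/m / 10 m/s² = 2830.0 kg/m³
= 2.830 g/cm³

2.83 g/cm³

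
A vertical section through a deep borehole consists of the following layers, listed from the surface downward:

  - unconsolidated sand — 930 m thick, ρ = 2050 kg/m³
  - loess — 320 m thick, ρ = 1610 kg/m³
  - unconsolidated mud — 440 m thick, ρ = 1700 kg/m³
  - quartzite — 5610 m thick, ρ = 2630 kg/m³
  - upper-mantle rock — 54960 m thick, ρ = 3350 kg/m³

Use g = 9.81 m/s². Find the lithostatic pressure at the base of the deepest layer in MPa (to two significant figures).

2000 MPa

unconsolidated sand: 2050 kg/m³ × 9.81 m/s² × 930 m = 1.870×10^7 Pa = 18.70 MPa
loess: 1610 kg/m³ × 9.81 m/s² × 320 m = 5.054×10^6 Pa = 5.054 MPa
unconsolidated mud: 1700 kg/m³ × 9.81 m/s² × 440 m = 7.338×10^6 Pa = 7.338 MPa
quartzite: 2630 kg/m³ × 9.81 m/s² × 5610 m = 1.447×10^8 Pa = 144.7 MPa
upper-mantle rock: 3350 kg/m³ × 9.81 m/s² × 54960 m = 1.806×10^9 Pa = 1806 MPa
Total = 18.70 + 5.054 + 7.338 + 144.7 + 1806 = 1982.0 MPa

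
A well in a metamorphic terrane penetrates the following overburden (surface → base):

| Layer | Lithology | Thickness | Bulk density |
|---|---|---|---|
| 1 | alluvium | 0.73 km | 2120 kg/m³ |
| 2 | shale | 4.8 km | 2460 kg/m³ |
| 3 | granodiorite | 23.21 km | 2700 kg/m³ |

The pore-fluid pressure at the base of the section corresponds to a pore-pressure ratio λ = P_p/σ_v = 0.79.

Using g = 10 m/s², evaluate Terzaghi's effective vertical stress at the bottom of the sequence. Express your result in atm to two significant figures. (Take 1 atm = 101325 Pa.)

Overburden (lithostatic) stress σ_v:
alluvium: 2120 kg/m³ × 10 m/s² × 730 m = 1.548×10^7 Pa = 15.48 MPa
shale: 2460 kg/m³ × 10 m/s² × 4800 m = 1.181×10^8 Pa = 118.1 MPa
granodiorite: 2700 kg/m³ × 10 m/s² × 23210 m = 6.267×10^8 Pa = 626.7 MPa
Total = 15.48 + 118.1 + 626.7 = 760.23 MPa
Pore pressure P_p = λ·σ_v = 0.79 × 760.2 MPa = 600.6 MPa
Effective stress σ' = σ_v − P_p = 760.2 − 600.6 = 159.65 MPa = 1575.6 atm

1600 atm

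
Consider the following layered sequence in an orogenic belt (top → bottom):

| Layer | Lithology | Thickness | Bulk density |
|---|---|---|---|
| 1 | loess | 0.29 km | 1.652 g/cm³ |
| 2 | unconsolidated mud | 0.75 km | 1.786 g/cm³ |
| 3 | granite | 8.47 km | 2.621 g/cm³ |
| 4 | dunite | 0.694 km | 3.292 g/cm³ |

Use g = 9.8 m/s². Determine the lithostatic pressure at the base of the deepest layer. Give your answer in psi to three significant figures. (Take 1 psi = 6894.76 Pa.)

loess: 1652 kg/m³ × 9.8 m/s² × 290 m = 4.695×10^6 Pa = 680.9 psi
unconsolidated mud: 1786 kg/m³ × 9.8 m/s² × 750 m = 1.313×10^7 Pa = 1904 psi
granite: 2621 kg/m³ × 9.8 m/s² × 8470 m = 2.176×10^8 Pa = 31554 psi
dunite: 3292 kg/m³ × 9.8 m/s² × 694 m = 2.239×10^7 Pa = 3247 psi
Total = 680.9 + 1904 + 31554 + 3247 = 37386 psi

37400 psi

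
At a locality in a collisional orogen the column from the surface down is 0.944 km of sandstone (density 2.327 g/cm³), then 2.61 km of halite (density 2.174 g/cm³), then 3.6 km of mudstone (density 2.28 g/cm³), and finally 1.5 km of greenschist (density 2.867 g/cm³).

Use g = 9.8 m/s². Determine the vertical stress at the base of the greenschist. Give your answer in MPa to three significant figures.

200 MPa

sandstone: 2327 kg/m³ × 9.8 m/s² × 944 m = 2.153×10^7 Pa = 21.53 MPa
halite: 2174 kg/m³ × 9.8 m/s² × 2610 m = 5.561×10^7 Pa = 55.61 MPa
mudstone: 2280 kg/m³ × 9.8 m/s² × 3600 m = 8.044×10^7 Pa = 80.44 MPa
greenschist: 2867 kg/m³ × 9.8 m/s² × 1500 m = 4.214×10^7 Pa = 42.14 MPa
Total = 21.53 + 55.61 + 80.44 + 42.14 = 199.72 MPa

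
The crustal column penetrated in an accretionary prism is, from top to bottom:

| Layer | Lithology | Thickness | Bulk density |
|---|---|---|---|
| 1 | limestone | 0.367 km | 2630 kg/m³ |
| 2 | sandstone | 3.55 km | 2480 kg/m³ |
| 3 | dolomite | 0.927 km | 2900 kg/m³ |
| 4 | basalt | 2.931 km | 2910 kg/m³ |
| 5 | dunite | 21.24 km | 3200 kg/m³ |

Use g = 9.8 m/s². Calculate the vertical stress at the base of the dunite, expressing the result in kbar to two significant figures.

limestone: 2630 kg/m³ × 9.8 m/s² × 367 m = 9.459×10^6 Pa = 0.09459 kbar
sandstone: 2480 kg/m³ × 9.8 m/s² × 3550 m = 8.628×10^7 Pa = 0.8628 kbar
dolomite: 2900 kg/m³ × 9.8 m/s² × 927 m = 2.635×10^7 Pa = 0.2635 kbar
basalt: 2910 kg/m³ × 9.8 m/s² × 2931 m = 8.359×10^7 Pa = 0.8359 kbar
dunite: 3200 kg/m³ × 9.8 m/s² × 21240 m = 6.661×10^8 Pa = 6.661 kbar
Total = 0.09459 + 0.8628 + 0.2635 + 0.8359 + 6.661 = 8.7176 kbar

8.7 kbar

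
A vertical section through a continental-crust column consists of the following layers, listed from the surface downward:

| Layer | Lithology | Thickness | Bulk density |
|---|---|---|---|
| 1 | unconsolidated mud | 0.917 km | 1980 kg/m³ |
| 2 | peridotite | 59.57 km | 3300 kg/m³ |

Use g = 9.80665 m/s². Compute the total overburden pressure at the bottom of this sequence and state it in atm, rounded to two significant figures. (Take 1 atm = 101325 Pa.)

19000 atm

unconsolidated mud: 1980 kg/m³ × 9.80665 m/s² × 917 m = 1.781×10^7 Pa = 175.7 atm
peridotite: 3300 kg/m³ × 9.80665 m/s² × 59570 m = 1.928×10^9 Pa = 19026 atm
Total = 175.7 + 19026 = 19202 atm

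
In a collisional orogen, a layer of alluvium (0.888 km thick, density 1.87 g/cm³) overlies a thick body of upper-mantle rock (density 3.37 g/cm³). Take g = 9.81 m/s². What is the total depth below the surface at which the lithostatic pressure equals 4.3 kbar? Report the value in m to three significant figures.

Pressure at base of upper layers: 1870×9.81×888 = 1.629×10^7 Pa = 0.1629 kbar
Remaining pressure to be supplied by upper-mantle rock: 4.300×10^8 − 1.629×10^7 = 4.137×10^8 Pa
Additional depth in upper-mantle rock = 4.137×10^8 Pa / (3370 kg/m³ × 9.81 m/s²) = 12514 m
Total depth = 888 m + 12514 m = 13402 m

13400 m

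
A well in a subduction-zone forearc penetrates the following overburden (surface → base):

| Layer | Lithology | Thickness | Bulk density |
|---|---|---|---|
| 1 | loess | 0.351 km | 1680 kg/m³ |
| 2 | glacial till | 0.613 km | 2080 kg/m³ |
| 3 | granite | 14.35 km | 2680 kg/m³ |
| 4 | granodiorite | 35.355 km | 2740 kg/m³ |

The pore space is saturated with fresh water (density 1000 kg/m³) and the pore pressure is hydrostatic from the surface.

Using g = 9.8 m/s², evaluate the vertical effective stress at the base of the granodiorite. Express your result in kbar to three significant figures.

8.48 kbar

Overburden (lithostatic) stress σ_v:
loess: 1680 kg/m³ × 9.8 m/s² × 351 m = 5.779×10^6 Pa = 5.779 MPa
glacial till: 2080 kg/m³ × 9.8 m/s² × 613 m = 1.250×10^7 Pa = 12.50 MPa
granite: 2680 kg/m³ × 9.8 m/s² × 14350 m = 3.769×10^8 Pa = 376.9 MPa
granodiorite: 2740 kg/m³ × 9.8 m/s² × 35355 m = 9.494×10^8 Pa = 949.4 MPa
Total = 5.779 + 12.50 + 376.9 + 949.4 = 1344.5 MPa
Pore pressure P_p = 1000 kg/m³ × 9.8 m/s² × 50669 m = 4.966×10^8 Pa = 496.6 MPa
Effective stress σ' = σ_v − P_p = 1345 − 496.6 = 847.96 MPa = 8.4796 kbar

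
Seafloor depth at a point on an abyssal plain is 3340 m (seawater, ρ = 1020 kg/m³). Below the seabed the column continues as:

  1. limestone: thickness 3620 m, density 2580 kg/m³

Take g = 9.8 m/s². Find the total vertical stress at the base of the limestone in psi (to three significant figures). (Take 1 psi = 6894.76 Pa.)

18100 psi

seawater: 1020 kg/m³ × 9.8 m/s² × 3340 m = 3.339×10^7 Pa = 4842 psi
limestone: 2580 kg/m³ × 9.8 m/s² × 3620 m = 9.153×10^7 Pa = 13275 psi
Total = 4842 + 13275 = 18117 psi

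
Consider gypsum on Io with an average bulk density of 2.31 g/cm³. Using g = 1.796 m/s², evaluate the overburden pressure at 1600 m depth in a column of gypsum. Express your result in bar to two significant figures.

66 bar

gypsum: 2310 kg/m³ × 1.796 m/s² × 1600 m = 6.638×10^6 Pa = 66.38 bar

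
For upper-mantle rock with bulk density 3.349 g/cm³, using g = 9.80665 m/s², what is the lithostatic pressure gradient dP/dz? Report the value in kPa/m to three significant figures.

32.8 kPa/m

dP/dz = ρg = 3349 kg/m³ × 9.80665 m/s² = 32842 Pa/m
= 32842 Pa/m × (1 kPa/m / 1000.0 Pa/m) = 32.842 kPa/m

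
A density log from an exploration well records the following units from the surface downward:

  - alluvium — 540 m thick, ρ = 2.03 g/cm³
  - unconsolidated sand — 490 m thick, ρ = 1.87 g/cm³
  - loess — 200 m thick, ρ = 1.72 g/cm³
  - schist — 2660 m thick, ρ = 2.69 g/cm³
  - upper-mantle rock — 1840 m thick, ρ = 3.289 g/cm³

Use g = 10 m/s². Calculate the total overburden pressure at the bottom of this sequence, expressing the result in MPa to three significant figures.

156 MPa

alluvium: 2030 kg/m³ × 10 m/s² × 540 m = 1.096×10^7 Pa = 10.96 MPa
unconsolidated sand: 1870 kg/m³ × 10 m/s² × 490 m = 9.163×10^6 Pa = 9.163 MPa
loess: 1720 kg/m³ × 10 m/s² × 200 m = 3.440×10^6 Pa = 3.440 MPa
schist: 2690 kg/m³ × 10 m/s² × 2660 m = 7.155×10^7 Pa = 71.55 MPa
upper-mantle rock: 3289 kg/m³ × 10 m/s² × 1840 m = 6.052×10^7 Pa = 60.52 MPa
Total = 10.96 + 9.163 + 3.440 + 71.55 + 60.52 = 155.64 MPa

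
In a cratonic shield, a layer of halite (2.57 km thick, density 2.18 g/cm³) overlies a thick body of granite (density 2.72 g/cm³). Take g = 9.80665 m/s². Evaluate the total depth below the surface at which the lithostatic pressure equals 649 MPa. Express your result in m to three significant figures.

Pressure at base of upper layers: 2180×9.80665×2570 = 5.494×10^7 Pa = 54.94 MPa
Remaining pressure to be supplied by granite: 6.490×10^8 − 5.494×10^7 = 5.941×10^8 Pa
Additional depth in granite = 5.941×10^8 Pa / (2720 kg/m³ × 9.80665 m/s²) = 22271 m
Total depth = 2570 m + 22271 m = 24841 m

24800 m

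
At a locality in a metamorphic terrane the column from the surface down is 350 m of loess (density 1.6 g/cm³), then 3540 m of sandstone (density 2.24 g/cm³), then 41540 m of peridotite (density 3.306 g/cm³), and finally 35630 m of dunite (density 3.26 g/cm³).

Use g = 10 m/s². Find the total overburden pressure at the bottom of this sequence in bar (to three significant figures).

loess: 1600 kg/m³ × 10 m/s² × 350 m = 5.600×10^6 Pa = 56.00 bar
sandstone: 2240 kg/m³ × 10 m/s² × 3540 m = 7.930×10^7 Pa = 793.0 bar
peridotite: 3306 kg/m³ × 10 m/s² × 41540 m = 1.373×10^9 Pa = 13733 bar
dunite: 3260 kg/m³ × 10 m/s² × 35630 m = 1.162×10^9 Pa = 11615 bar
Total = 56.00 + 793.0 + 13733 + 11615 = 26197 bar

26200 bar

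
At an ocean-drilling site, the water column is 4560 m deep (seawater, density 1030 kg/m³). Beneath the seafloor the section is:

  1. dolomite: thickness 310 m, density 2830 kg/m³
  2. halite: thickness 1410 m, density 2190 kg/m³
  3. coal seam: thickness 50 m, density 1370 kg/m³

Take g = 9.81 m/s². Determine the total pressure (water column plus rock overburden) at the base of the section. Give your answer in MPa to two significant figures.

seawater: 1030 kg/m³ × 9.81 m/s² × 4560 m = 4.608×10^7 Pa = 46.08 MPa
dolomite: 2830 kg/m³ × 9.81 m/s² × 310 m = 8.606×10^6 Pa = 8.606 MPa
halite: 2190 kg/m³ × 9.81 m/s² × 1410 m = 3.029×10^7 Pa = 30.29 MPa
coal seam: 1370 kg/m³ × 9.81 m/s² × 50 m = 6.720×10^5 Pa = 0.6720 MPa
Total = 46.08 + 8.606 + 30.29 + 0.6720 = 85.646 MPa

86 MPa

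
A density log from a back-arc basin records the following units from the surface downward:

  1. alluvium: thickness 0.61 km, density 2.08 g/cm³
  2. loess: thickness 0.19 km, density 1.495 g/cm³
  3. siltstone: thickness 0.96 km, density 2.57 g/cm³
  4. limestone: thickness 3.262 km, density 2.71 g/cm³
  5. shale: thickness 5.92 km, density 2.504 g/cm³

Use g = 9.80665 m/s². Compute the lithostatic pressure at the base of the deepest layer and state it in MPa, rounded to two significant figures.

alluvium: 2080 kg/m³ × 9.80665 m/s² × 610 m = 1.244×10^7 Pa = 12.44 MPa
loess: 1495 kg/m³ × 9.80665 m/s² × 190 m = 2.786×10^6 Pa = 2.786 MPa
siltstone: 2570 kg/m³ × 9.80665 m/s² × 960 m = 2.419×10^7 Pa = 24.19 MPa
limestone: 2710 kg/m³ × 9.80665 m/s² × 3262 m = 8.669×10^7 Pa = 86.69 MPa
shale: 2504 kg/m³ × 9.80665 m/s² × 5920 m = 1.454×10^8 Pa = 145.4 MPa
Total = 12.44 + 2.786 + 24.19 + 86.69 + 145.4 = 271.48 MPa

270 MPa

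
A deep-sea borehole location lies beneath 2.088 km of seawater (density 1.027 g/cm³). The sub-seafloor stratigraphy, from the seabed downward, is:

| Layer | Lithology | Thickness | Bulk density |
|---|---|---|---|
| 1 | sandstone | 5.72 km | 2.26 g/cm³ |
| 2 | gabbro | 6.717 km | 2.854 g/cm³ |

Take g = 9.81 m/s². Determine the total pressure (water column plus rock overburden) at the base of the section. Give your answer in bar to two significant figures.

3400 bar

seawater: 1027 kg/m³ × 9.81 m/s² × 2088 m = 2.104×10^7 Pa = 210.4 bar
sandstone: 2260 kg/m³ × 9.81 m/s² × 5720 m = 1.268×10^8 Pa = 1268 bar
gabbro: 2854 kg/m³ × 9.81 m/s² × 6717 m = 1.881×10^8 Pa = 1881 bar
Total = 210.4 + 1268 + 1881 = 3359.1 bar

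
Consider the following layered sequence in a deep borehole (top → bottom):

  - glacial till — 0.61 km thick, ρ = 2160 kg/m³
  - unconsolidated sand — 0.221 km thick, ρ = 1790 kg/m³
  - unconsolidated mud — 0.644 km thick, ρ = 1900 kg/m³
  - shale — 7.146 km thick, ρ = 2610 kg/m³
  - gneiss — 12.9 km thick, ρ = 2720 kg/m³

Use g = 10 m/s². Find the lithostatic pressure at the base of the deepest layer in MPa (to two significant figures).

glacial till: 2160 kg/m³ × 10 m/s² × 610 m = 1.318×10^7 Pa = 13.18 MPa
unconsolidated sand: 1790 kg/m³ × 10 m/s² × 221 m = 3.956×10^6 Pa = 3.956 MPa
unconsolidated mud: 1900 kg/m³ × 10 m/s² × 644 m = 1.224×10^7 Pa = 12.24 MPa
shale: 2610 kg/m³ × 10 m/s² × 7146 m = 1.865×10^8 Pa = 186.5 MPa
gneiss: 2720 kg/m³ × 10 m/s² × 12900 m = 3.509×10^8 Pa = 350.9 MPa
Total = 13.18 + 3.956 + 12.24 + 186.5 + 350.9 = 566.76 MPa

570 MPa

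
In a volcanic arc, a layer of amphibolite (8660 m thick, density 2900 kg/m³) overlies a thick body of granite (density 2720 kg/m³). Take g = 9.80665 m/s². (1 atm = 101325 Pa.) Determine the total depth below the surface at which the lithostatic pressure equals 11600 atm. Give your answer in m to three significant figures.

43500 m

Pressure at base of upper layers: 2900×9.80665×8660 = 2.463×10^8 Pa = 2431 atm
Remaining pressure to be supplied by granite: 1.175×10^9 − 2.463×10^8 = 9.291×10^8 Pa
Additional depth in granite = 9.291×10^8 Pa / (2720 kg/m³ × 9.80665 m/s²) = 34831 m
Total depth = 8660 m + 34831 m = 43491 m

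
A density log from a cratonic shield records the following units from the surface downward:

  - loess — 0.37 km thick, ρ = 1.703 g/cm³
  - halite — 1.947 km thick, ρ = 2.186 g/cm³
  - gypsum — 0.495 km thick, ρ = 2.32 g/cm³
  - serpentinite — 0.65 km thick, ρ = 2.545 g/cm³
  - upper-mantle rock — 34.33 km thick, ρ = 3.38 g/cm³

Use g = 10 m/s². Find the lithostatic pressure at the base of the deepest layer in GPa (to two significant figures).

loess: 1703 kg/m³ × 10 m/s² × 370 m = 6.301×10^6 Pa = 6.301×10^-3 GPa
halite: 2186 kg/m³ × 10 m/s² × 1947 m = 4.256×10^7 Pa = 0.04256 GPa
gypsum: 2320 kg/m³ × 10 m/s² × 495 m = 1.148×10^7 Pa = 0.01148 GPa
serpentinite: 2545 kg/m³ × 10 m/s² × 650 m = 1.654×10^7 Pa = 0.01654 GPa
upper-mantle rock: 3380 kg/m³ × 10 m/s² × 34330 m = 1.160×10^9 Pa = 1.160 GPa
Total = 6.301×10^-3 + 0.04256 + 0.01148 + 0.01654 + 1.160 = 1.2372 GPa

1.2 GPa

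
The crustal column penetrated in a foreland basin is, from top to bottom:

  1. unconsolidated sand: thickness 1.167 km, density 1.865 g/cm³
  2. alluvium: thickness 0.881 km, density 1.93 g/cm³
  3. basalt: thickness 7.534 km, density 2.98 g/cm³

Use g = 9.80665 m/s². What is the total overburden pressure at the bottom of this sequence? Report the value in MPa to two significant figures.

unconsolidated sand: 1865 kg/m³ × 9.80665 m/s² × 1167 m = 2.134×10^7 Pa = 21.34 MPa
alluvium: 1930 kg/m³ × 9.80665 m/s² × 881 m = 1.667×10^7 Pa = 16.67 MPa
basalt: 2980 kg/m³ × 9.80665 m/s² × 7534 m = 2.202×10^8 Pa = 220.2 MPa
Total = 21.34 + 16.67 + 220.2 = 258.19 MPa

260 MPa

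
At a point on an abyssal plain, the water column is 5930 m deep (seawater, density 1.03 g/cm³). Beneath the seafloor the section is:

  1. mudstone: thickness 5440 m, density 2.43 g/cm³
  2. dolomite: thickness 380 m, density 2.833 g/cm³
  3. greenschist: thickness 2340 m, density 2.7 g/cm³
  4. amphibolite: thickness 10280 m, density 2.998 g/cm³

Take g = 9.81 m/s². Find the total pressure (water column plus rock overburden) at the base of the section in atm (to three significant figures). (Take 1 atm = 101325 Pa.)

seawater: 1030 kg/m³ × 9.81 m/s² × 5930 m = 5.992×10^7 Pa = 591.3 atm
mudstone: 2430 kg/m³ × 9.81 m/s² × 5440 m = 1.297×10^8 Pa = 1280 atm
dolomite: 2833 kg/m³ × 9.81 m/s² × 380 m = 1.056×10^7 Pa = 104.2 atm
greenschist: 2700 kg/m³ × 9.81 m/s² × 2340 m = 6.198×10^7 Pa = 611.7 atm
amphibolite: 2998 kg/m³ × 9.81 m/s² × 10280 m = 3.023×10^8 Pa = 2984 atm
Total = 591.3 + 1280 + 104.2 + 611.7 + 2984 = 5571.0 atm

5570 atm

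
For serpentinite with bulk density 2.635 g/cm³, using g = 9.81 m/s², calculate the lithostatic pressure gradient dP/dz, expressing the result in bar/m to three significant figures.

0.258 bar/m

dP/dz = ρg = 2635 kg/m³ × 9.81 m/s² = 25849 Pa/m
= 25849 Pa/m × (1 bar/m / 1.0000×10^5 Pa/m) = 0.25849 bar/m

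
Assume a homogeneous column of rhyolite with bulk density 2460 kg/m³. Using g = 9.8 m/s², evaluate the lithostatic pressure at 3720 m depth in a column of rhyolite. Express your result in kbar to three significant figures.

rhyolite: 2460 kg/m³ × 9.8 m/s² × 3720 m = 8.968×10^7 Pa = 0.8968 kbar

0.897 kbar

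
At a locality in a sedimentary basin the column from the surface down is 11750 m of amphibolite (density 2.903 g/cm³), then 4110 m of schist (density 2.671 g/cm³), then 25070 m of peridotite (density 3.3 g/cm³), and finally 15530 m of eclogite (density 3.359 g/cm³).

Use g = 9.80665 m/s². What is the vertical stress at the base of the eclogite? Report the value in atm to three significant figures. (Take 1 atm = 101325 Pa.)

amphibolite: 2903 kg/m³ × 9.80665 m/s² × 11750 m = 3.345×10^8 Pa = 3301 atm
schist: 2671 kg/m³ × 9.80665 m/s² × 4110 m = 1.077×10^8 Pa = 1062 atm
peridotite: 3300 kg/m³ × 9.80665 m/s² × 25070 m = 8.113×10^8 Pa = 8007 atm
eclogite: 3359 kg/m³ × 9.80665 m/s² × 15530 m = 5.116×10^8 Pa = 5049 atm
Total = 3301 + 1062 + 8007 + 5049 = 17420 atm

17400 atm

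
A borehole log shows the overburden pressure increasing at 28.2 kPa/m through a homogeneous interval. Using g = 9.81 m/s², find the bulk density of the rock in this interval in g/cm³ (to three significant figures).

ρ = (dP/dz)/g = 28.2 kPa/m / 9.81 m/s² = 28200 Pa/m / 9.81 m/s² = 2874.6 kg/m³
= 2.875 g/cm³

2.87 g/cm³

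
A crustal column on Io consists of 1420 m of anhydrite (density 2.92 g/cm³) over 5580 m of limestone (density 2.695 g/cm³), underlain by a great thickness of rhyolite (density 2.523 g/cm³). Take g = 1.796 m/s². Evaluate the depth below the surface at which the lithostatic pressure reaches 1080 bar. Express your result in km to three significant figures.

23.2 km

Pressure at base of upper layers: 2920×1.796×1420 + 2695×1.796×5580 = 3.446×10^7 Pa = 344.6 bar
Remaining pressure to be supplied by rhyolite: 1.080×10^8 − 3.446×10^7 = 7.354×10^7 Pa
Additional depth in rhyolite = 7.354×10^7 Pa / (2523 kg/m³ × 1.796 m/s²) = 16230 m
Total depth = 7000 m + 16230 m = 23230 m
= 23.230 km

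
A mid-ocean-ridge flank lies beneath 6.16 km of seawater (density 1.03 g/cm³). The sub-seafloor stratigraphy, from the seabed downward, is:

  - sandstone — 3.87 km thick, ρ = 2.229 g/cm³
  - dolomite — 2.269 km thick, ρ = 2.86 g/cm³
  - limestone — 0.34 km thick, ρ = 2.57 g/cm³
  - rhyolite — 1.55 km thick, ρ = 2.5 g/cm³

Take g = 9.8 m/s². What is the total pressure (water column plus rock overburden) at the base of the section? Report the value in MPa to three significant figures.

257 MPa

seawater: 1030 kg/m³ × 9.8 m/s² × 6160 m = 6.218×10^7 Pa = 62.18 MPa
sandstone: 2229 kg/m³ × 9.8 m/s² × 3870 m = 8.454×10^7 Pa = 84.54 MPa
dolomite: 2860 kg/m³ × 9.8 m/s² × 2269 m = 6.360×10^7 Pa = 63.60 MPa
limestone: 2570 kg/m³ × 9.8 m/s² × 340 m = 8.563×10^6 Pa = 8.563 MPa
rhyolite: 2500 kg/m³ × 9.8 m/s² × 1550 m = 3.797×10^7 Pa = 37.98 MPa
Total = 62.18 + 84.54 + 63.60 + 8.563 + 37.98 = 256.85 MPa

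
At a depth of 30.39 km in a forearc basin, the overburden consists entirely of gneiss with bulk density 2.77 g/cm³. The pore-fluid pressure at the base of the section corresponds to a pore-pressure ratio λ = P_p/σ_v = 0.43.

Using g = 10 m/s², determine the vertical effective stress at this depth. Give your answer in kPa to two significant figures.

480000 kPa

Overburden (lithostatic) stress σ_v:
gneiss: 2770 kg/m³ × 10 m/s² × 30390 m = 8.418×10^8 Pa = 841.8 MPa
Pore pressure P_p = λ·σ_v = 0.43 × 841.8 MPa = 362.0 MPa
Effective stress σ' = σ_v − P_p = 841.8 − 362.0 = 479.83 MPa = 4.7983×10^5 kPa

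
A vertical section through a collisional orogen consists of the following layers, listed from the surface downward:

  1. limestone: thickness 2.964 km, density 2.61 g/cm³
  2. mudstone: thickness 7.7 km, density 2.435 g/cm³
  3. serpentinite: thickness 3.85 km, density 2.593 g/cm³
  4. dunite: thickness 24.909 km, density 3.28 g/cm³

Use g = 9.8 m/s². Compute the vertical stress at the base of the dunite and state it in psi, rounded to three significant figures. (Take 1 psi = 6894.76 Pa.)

limestone: 2610 kg/m³ × 9.8 m/s² × 2964 m = 7.581×10^7 Pa = 10996 psi
mudstone: 2435 kg/m³ × 9.8 m/s² × 7700 m = 1.837×10^8 Pa = 26650 psi
serpentinite: 2593 kg/m³ × 9.8 m/s² × 3850 m = 9.783×10^7 Pa = 14190 psi
dunite: 3280 kg/m³ × 9.8 m/s² × 24909 m = 8.007×10^8 Pa = 1.161×10^5 psi
Total = 10996 + 26650 + 14190 + 1.161×10^5 = 1.6796×10^5 psi

168000 psi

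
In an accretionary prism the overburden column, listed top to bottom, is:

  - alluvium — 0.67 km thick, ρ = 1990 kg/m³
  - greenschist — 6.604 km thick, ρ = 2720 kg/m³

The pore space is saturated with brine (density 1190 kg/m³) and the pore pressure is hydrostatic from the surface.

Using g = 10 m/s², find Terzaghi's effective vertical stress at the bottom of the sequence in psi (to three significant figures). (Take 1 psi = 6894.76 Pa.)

Overburden (lithostatic) stress σ_v:
alluvium: 1990 kg/m³ × 10 m/s² × 670 m = 1.333×10^7 Pa = 13.33 MPa
greenschist: 2720 kg/m³ × 10 m/s² × 6604 m = 1.796×10^8 Pa = 179.6 MPa
Total = 13.33 + 179.6 = 192.96 MPa
Pore pressure P_p = 1190 kg/m³ × 10 m/s² × 7274 m = 8.656×10^7 Pa = 86.56 MPa
Effective stress σ' = σ_v − P_p = 193.0 − 86.56 = 106.40 MPa = 15432 psi

15400 psi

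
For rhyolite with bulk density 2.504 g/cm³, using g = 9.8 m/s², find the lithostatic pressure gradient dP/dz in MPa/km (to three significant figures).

24.5 MPa/km

dP/dz = ρg = 2504 kg/m³ × 9.8 m/s² = 24539 Pa/m
= 24539 Pa/m × (1 MPa/km / 1000.0 Pa/m) = 24.539 MPa/km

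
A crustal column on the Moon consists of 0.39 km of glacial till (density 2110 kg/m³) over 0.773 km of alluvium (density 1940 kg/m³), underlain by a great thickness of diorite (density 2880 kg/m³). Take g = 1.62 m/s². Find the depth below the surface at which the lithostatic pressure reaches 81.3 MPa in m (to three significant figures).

17800 m

Pressure at base of upper layers: 2110×1.62×390 + 1940×1.62×773 = 3.762×10^6 Pa = 3.762 MPa
Remaining pressure to be supplied by diorite: 8.130×10^7 − 3.762×10^6 = 7.754×10^7 Pa
Additional depth in diorite = 7.754×10^7 Pa / (2880 kg/m³ × 1.62 m/s²) = 16619 m
Total depth = 1163 m + 16619 m = 17782 m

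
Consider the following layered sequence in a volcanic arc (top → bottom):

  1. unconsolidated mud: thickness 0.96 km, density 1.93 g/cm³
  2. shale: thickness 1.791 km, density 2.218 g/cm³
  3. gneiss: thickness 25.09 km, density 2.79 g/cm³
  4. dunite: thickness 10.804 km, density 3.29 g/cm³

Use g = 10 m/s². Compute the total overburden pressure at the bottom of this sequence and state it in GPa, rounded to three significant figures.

1.11 GPa

unconsolidated mud: 1930 kg/m³ × 10 m/s² × 960 m = 1.853×10^7 Pa = 0.01853 GPa
shale: 2218 kg/m³ × 10 m/s² × 1791 m = 3.972×10^7 Pa = 0.03972 GPa
gneiss: 2790 kg/m³ × 10 m/s² × 25090 m = 7.000×10^8 Pa = 0.7000 GPa
dunite: 3290 kg/m³ × 10 m/s² × 10804 m = 3.555×10^8 Pa = 0.3555 GPa
Total = 0.01853 + 0.03972 + 0.7000 + 0.3555 = 1.1137 GPa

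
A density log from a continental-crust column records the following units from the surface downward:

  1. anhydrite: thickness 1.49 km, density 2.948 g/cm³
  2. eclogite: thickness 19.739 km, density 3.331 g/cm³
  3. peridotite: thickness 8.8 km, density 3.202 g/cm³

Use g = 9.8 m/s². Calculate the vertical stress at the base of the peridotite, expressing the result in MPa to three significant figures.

anhydrite: 2948 kg/m³ × 9.8 m/s² × 1490 m = 4.305×10^7 Pa = 43.05 MPa
eclogite: 3331 kg/m³ × 9.8 m/s² × 19739 m = 6.444×10^8 Pa = 644.4 MPa
peridotite: 3202 kg/m³ × 9.8 m/s² × 8800 m = 2.761×10^8 Pa = 276.1 MPa
Total = 43.05 + 644.4 + 276.1 = 963.54 MPa

964 MPa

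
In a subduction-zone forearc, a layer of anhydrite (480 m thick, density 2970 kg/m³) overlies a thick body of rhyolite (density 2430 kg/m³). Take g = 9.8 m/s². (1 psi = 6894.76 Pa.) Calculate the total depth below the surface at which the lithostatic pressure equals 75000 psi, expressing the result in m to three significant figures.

Pressure at base of upper layers: 2970×9.8×480 = 1.397×10^7 Pa = 2026 psi
Remaining pressure to be supplied by rhyolite: 5.171×10^8 − 1.397×10^7 = 5.031×10^8 Pa
Additional depth in rhyolite = 5.031×10^8 Pa / (2430 kg/m³ × 9.8 m/s²) = 21128 m
Total depth = 480 m + 21128 m = 21608 m

21600 m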